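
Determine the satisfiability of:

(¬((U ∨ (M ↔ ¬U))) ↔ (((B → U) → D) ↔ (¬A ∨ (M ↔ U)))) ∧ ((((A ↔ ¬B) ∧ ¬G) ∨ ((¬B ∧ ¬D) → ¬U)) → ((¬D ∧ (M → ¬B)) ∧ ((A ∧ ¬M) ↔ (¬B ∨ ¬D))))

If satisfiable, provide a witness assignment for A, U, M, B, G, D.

A = False, U = True, M = False, B = False, G = True, D = False

  ¬((U ∨ (M ↔ ¬U))) ↔ (((B → U) → D) ↔ (¬A ∨ (M ↔ U))) = True
    ¬((U ∨ (M ↔ ¬U))) = False
      U ∨ (M ↔ ¬U) = True
        M ↔ ¬U = True
          ¬U = False
    ((B → U) → D) ↔ (¬A ∨ (M ↔ U)) = False
      (B → U) → D = False
        B → U = True
      ¬A ∨ (M ↔ U) = True
        ¬A = True
        M ↔ U = False
  (((A ↔ ¬B) ∧ ¬G) ∨ ((¬B ∧ ¬D) → ¬U)) → ((¬D ∧ (M → ¬B)) ∧ ((A ∧ ¬M) ↔ (¬B ∨ ¬D))) = True
    ((A ↔ ¬B) ∧ ¬G) ∨ ((¬B ∧ ¬D) → ¬U) = False
      (A ↔ ¬B) ∧ ¬G = False
        A ↔ ¬B = False
          ¬B = True
        ¬G = False
      (¬B ∧ ¬D) → ¬U = False
        ¬B ∧ ¬D = True
          ¬B = True
          ¬D = True
        ¬U = False
    (¬D ∧ (M → ¬B)) ∧ ((A ∧ ¬M) ↔ (¬B ∨ ¬D)) = False
      ¬D ∧ (M → ¬B) = True
        ¬D = True
        M → ¬B = True
          ¬B = True
      (A ∧ ¬M) ↔ (¬B ∨ ¬D) = False
        A ∧ ¬M = False
          ¬M = True
        ¬B ∨ ¬D = True
          ¬B = True
          ¬D = True
Both conjuncts True, so the formula holds.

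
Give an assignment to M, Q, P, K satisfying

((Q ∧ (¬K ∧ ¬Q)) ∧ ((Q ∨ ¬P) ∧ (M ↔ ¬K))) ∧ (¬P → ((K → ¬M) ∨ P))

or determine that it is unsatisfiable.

Unsatisfiable

Case Q = True: the conjunct ¬Q is False.
Case Q = False: the conjunct Q is False.
Both cases fail — unsatisfiable.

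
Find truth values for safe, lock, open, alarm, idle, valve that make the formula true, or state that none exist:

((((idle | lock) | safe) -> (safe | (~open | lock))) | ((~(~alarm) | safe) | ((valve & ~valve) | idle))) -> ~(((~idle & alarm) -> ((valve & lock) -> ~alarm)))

safe: False; lock: True; open: True; alarm: True; idle: False; valve: True

  ((((idle | lock) | safe) -> (safe | (~open | lock))) | ((~(~alarm) | safe) | ((valve & ~valve) | idle))) -> ~(((~idle & alarm) -> ((valve & lock) -> ~alarm))) = True
    (((idle | lock) | safe) -> (safe | (~open | lock))) | ((~(~alarm) | safe) | ((valve & ~valve) | idle)) = True
      ((idle | lock) | safe) -> (safe | (~open | lock)) = True
        (idle | lock) | safe = True
          idle | lock = True
        safe | (~open | lock) = True
          ~open | lock = True
            ~open = False
      (~(~alarm) | safe) | ((valve & ~valve) | idle) = True
        ~(~alarm) | safe = True
          ~(~alarm) = True
            ~alarm = False
        (valve & ~valve) | idle = False
          valve & ~valve = False
            ~valve = False
    ~(((~idle & alarm) -> ((valve & lock) -> ~alarm))) = True
      (~idle & alarm) -> ((valve & lock) -> ~alarm) = False
        ~idle & alarm = True
          ~idle = True
        (valve & lock) -> ~alarm = False
          valve & lock = True
          ~alarm = False
The formula evaluates to True.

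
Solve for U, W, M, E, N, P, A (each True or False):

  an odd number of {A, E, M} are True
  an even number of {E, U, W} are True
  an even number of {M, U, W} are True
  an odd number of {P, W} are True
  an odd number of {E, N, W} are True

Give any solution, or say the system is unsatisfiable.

U: False, W: True, M: True, E: True, N: True, P: False, A: True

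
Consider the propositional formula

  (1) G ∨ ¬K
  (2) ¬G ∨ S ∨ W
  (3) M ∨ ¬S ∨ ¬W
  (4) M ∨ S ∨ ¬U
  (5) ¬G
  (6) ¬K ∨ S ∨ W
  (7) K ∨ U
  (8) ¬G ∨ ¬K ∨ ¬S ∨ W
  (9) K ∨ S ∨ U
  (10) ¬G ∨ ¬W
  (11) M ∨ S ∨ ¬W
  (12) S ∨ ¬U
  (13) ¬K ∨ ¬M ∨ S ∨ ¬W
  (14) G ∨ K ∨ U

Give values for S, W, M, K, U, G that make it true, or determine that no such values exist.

Unit clause (¬G) forces G = False.
In (G ∨ ¬K) only ¬K is left, so K = False.
In (K ∨ U) only U is left, so U = True.
In (S ∨ ¬U) only S is left, so S = True.
Set W = False.
Set M = True.
All clauses satisfied.

S = True; W = False; M = True; K = False; U = True; G = False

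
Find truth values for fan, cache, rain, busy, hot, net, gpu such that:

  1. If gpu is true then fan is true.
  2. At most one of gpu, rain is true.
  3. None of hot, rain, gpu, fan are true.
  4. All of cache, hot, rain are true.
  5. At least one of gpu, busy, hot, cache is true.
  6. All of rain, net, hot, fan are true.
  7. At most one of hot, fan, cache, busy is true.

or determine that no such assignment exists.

Unsatisfiable — no assignment works.

Case fan = True:
  Constraint (3) is violated (fan=T) — contradiction.
Case fan = False:
  Constraint (6) is violated (fan=F) — contradiction.
Both cases fail — unsatisfiable.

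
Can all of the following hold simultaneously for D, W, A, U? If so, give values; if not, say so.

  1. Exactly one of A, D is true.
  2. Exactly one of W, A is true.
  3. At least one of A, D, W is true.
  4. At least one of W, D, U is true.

D = True, W = True, A = False, U = True

  (1) {A, D}: 1 true — exactly one ✓
  (2) {W, A}: 1 true — exactly one ✓
  (3) {A, D, W}: 2 true — at least one ✓
  (4) {W, D, U}: 3 true — at least one ✓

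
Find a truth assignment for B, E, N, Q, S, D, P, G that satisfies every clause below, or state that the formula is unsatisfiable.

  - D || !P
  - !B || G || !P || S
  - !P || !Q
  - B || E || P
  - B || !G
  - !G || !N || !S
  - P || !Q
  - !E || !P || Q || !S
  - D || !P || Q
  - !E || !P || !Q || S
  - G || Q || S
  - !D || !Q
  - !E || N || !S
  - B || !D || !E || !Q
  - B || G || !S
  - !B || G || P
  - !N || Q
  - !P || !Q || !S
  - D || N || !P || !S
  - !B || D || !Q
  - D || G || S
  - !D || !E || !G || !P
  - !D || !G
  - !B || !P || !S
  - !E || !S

Try B = False:
  (B || !G) forces G = False.
  (B || G || !S) forces S = False.
  (G || Q || S) forces Q = True.
  (!P || !Q) forces P = False.
  clause (P || !Q) is falsified — backtrack.
So B = True.
Set E = False.
Set N = False.
Set Q = False.
Set S = True.
  then (!B || !P || !S) forces P = False.
  then (!B || G || P) forces G = True.
  then (!D || !G) forces D = False.
All clauses satisfied.

B=T, E=F, N=F, Q=F, S=T, D=F, P=F, G=T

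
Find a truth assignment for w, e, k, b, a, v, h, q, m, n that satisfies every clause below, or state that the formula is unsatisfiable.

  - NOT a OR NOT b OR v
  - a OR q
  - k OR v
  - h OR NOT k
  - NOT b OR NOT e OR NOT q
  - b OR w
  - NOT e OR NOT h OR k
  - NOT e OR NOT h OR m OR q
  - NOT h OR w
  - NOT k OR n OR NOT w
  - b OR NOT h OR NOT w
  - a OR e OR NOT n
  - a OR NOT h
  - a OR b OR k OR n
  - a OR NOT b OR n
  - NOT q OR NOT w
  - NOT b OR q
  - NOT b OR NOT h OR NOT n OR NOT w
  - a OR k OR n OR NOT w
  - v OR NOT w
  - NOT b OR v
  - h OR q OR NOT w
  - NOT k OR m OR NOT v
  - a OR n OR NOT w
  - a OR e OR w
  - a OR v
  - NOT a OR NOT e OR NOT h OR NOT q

Try w = True:
  (NOT q OR NOT w) forces q = False.
  (a OR q) forces a = True.
  (NOT b OR q) forces b = False.
  (b OR NOT h OR NOT w) forces h = False.
  clause (h OR q OR NOT w) is falsified — backtrack.
So w = False.
  then (b OR w) forces b = True.
  then (NOT h OR w) forces h = False.
  then (NOT b OR q) forces q = True.
  then (NOT b OR v) forces v = True.
  then (h OR NOT k) forces k = False.
  then (NOT b OR NOT e OR NOT q) forces e = False.
  then (a OR e OR w) forces a = True.
Set m = False.
Set n = False.
All clauses satisfied.

w = False; e = False; k = False; b = True; a = True; v = True; h = False; q = True; m = False; n = False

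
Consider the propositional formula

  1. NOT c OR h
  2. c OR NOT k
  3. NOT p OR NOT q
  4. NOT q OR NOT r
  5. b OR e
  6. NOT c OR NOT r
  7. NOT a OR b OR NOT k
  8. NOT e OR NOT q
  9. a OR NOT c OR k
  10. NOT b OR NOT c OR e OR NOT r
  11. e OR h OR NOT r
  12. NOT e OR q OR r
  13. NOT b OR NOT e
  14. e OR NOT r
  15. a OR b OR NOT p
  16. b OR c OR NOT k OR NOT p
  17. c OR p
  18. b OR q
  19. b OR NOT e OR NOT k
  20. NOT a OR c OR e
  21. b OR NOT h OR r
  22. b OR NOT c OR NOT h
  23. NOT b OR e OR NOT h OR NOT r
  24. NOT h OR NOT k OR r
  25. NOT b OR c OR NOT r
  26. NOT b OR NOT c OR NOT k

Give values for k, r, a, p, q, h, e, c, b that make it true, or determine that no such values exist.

Try k = True:
  (c OR NOT k) forces c = True.
  (NOT c OR h) forces h = True.
  (NOT c OR NOT r) forces r = False.
  clause (NOT h OR NOT k OR r) is falsified — backtrack.
So k = False.
Set r = False.
Set a = False.
  then (a OR NOT c OR k) forces c = False.
  then (c OR p) forces p = True.
  then (NOT p OR NOT q) forces q = False.
  then (NOT e OR q OR r) forces e = False.
  then (a OR b OR NOT p) forces b = True.
Set h = False.
All clauses satisfied.

k = False; r = False; a = False; p = True; q = False; h = False; e = False; c = False; b = True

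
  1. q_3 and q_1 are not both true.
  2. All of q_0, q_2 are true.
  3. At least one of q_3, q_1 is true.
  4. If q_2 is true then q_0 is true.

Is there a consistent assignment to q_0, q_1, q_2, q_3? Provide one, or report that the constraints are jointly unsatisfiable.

q_0: True, q_1: True, q_2: True, q_3: False

  (1) q_3=F, q_1=T — not both ✓
  (2) {q_0, q_2}: all 2 true ✓
  (3) {q_3, q_1}: 1 true — at least one ✓
  (4) q_2=T ⇒ q_0: T ✓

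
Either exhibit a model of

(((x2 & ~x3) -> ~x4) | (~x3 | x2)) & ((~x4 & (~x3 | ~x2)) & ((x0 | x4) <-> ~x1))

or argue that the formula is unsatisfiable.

x0 = False; x1 = True; x2 = False; x3 = False; x4 = False

  ((x2 & ~x3) -> ~x4) | (~x3 | x2) = True
    (x2 & ~x3) -> ~x4 = True
      x2 & ~x3 = False
        ~x3 = True
      ~x4 = True
    ~x3 | x2 = True
      ~x3 = True
  (~x4 & (~x3 | ~x2)) & ((x0 | x4) <-> ~x1) = True
    ~x4 & (~x3 | ~x2) = True
      ~x4 = True
      ~x3 | ~x2 = True
        ~x3 = True
        ~x2 = True
    (x0 | x4) <-> ~x1 = True
      x0 | x4 = False
      ~x1 = False
Both conjuncts True, so the formula holds.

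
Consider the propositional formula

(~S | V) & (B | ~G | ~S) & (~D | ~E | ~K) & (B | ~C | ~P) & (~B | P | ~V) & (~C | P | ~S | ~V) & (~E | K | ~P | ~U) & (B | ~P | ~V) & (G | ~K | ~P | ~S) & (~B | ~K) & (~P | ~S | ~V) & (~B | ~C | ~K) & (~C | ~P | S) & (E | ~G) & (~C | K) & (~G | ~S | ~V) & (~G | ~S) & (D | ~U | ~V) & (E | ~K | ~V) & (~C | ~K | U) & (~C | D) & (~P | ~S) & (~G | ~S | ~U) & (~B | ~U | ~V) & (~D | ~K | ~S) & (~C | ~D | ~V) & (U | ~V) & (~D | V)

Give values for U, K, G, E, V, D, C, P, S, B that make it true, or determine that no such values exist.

Set U = False.
  then (U | ~V) forces V = False.
  then (~D | V) forces D = False.
  then (~S | V) forces S = False.
  then (~C | D) forces C = False.
Set K = True.
  then (~B | ~K) forces B = False.
Set G = False.
Set E = True.
Set P = False.
All clauses satisfied.

U = False, K = True, G = False, E = True, V = False, D = False, C = False, P = False, S = False, B = False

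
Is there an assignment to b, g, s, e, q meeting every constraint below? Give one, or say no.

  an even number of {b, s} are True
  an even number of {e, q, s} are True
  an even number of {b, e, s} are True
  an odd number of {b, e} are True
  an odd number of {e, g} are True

b: True; g: True; s: True; e: False; q: True

{b, s}: 2 true → even ✓
{e, q, s}: 2 true → even ✓
{b, e, s}: 2 true → even ✓
{b, e}: 1 true → odd ✓
{e, g}: 1 true → odd ✓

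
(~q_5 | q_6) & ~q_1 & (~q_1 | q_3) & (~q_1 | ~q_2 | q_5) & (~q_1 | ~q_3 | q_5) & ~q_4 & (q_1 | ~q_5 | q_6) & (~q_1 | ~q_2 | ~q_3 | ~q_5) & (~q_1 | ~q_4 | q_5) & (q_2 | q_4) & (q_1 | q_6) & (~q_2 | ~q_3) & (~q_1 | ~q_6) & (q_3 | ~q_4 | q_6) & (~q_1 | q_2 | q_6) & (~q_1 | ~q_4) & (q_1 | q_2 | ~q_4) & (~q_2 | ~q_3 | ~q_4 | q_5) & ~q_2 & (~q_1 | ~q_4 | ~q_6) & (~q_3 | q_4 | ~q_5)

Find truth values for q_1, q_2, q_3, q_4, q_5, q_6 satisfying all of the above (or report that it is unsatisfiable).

Case q_1 = True:
  Clause (~q_1) is falsified — contradiction.
Case q_1 = False:
  (~q_4) forces q_4 = False.
  (q_2 | q_4) forces q_2 = True.
  Clause (~q_2) is falsified — contradiction.
Both cases fail, so the formula is unsatisfiable.

Unsatisfiable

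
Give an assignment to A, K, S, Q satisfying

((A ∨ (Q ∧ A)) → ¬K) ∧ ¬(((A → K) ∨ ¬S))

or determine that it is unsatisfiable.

A = True, K = False, S = True, Q = True

  (A ∨ (Q ∧ A)) → ¬K = True
    A ∨ (Q ∧ A) = True
      Q ∧ A = True
    ¬K = True
  ¬(((A → K) ∨ ¬S)) = True
    (A → K) ∨ ¬S = False
      A → K = False
      ¬S = False
Both conjuncts True, so the formula holds.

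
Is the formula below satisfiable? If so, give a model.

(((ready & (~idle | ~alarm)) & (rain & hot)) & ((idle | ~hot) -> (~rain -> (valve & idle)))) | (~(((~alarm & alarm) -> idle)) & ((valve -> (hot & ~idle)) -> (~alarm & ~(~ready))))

alarm = True; hot = True; valve = True; idle = False; rain = True; ready = True

  (((ready & (~idle | ~alarm)) & (rain & hot)) & ((idle | ~hot) -> (~rain -> (valve & idle)))) | (~(((~alarm & alarm) -> idle)) & ((valve -> (hot & ~idle)) -> (~alarm & ~(~ready)))) = True
    ((ready & (~idle | ~alarm)) & (rain & hot)) & ((idle | ~hot) -> (~rain -> (valve & idle))) = True
      (ready & (~idle | ~alarm)) & (rain & hot) = True
        ready & (~idle | ~alarm) = True
          ~idle | ~alarm = True
            ~idle = True
            ~alarm = False
        rain & hot = True
      (idle | ~hot) -> (~rain -> (valve & idle)) = True
        idle | ~hot = False
          ~hot = False
        ~rain -> (valve & idle) = True
          ~rain = False
          valve & idle = False
    ~(((~alarm & alarm) -> idle)) & ((valve -> (hot & ~idle)) -> (~alarm & ~(~ready))) = False
      ~(((~alarm & alarm) -> idle)) = False
        (~alarm & alarm) -> idle = True
          ~alarm & alarm = False
            ~alarm = False
      (valve -> (hot & ~idle)) -> (~alarm & ~(~ready)) = False
        valve -> (hot & ~idle) = True
          hot & ~idle = True
            ~idle = True
        ~alarm & ~(~ready) = False
          ~alarm = False
          ~(~ready) = True
            ~ready = False
The formula evaluates to True.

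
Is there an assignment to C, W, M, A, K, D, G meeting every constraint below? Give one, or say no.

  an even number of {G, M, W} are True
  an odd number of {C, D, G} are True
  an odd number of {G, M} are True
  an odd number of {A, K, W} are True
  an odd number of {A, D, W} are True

C = False, W = True, M = False, A = False, K = False, D = False, G = True

{G, M, W}: 2 true → even ✓
{C, D, G}: 1 true → odd ✓
{G, M}: 1 true → odd ✓
{A, K, W}: 1 true → odd ✓
{A, D, W}: 1 true → odd ✓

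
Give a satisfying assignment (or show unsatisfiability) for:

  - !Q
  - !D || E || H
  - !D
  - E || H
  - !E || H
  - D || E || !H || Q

Unit clause (!Q) forces Q = False.
Unit clause (!D) forces D = False.
Try H = False:
  (E || H) forces E = True.
  clause (!E || H) is falsified — backtrack.
So H = True.
  then (D || E || !H || Q) forces E = True.
All clauses satisfied.

H: True; E: True; D: False; Q: False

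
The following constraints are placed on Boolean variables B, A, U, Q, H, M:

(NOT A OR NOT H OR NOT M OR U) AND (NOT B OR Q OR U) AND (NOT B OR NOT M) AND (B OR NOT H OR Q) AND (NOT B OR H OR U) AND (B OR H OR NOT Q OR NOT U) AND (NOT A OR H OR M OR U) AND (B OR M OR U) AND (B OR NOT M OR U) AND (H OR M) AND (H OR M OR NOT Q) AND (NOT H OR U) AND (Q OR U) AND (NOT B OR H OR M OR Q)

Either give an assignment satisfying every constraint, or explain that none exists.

Set B = False.
Set A = False.
Set U = True.
Set Q = True.
  then (B OR H OR NOT Q OR NOT U) forces H = True.
Set M = False.
All clauses satisfied.

B = False, A = False, U = True, Q = True, H = True, M = False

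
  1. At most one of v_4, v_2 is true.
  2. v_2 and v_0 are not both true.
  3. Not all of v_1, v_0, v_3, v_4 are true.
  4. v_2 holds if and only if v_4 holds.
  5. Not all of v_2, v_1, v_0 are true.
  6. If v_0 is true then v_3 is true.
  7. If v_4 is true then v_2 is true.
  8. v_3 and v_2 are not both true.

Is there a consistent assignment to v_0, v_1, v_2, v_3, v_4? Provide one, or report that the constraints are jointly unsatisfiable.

v_0 = True; v_1 = False; v_2 = False; v_3 = True; v_4 = False

  (1) {v_4, v_2}: 0 true — at most one ✓
  (2) v_2=F, v_0=T — not both ✓
  (3) {v_1, v_0, v_3, v_4}: 2/4 true — not all ✓
  (4) v_2=F, v_4=F — same ✓
  (5) {v_2, v_1, v_0}: 1/3 true — not all ✓
  (6) v_0=T ⇒ v_3: T ✓
  (7) v_4=F ⇒ v_2: vacuous ✓
  (8) v_3=T, v_2=F — not both ✓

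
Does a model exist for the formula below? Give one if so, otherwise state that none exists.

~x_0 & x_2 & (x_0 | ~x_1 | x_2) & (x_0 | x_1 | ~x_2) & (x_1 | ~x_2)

Unit clause (~x_0) forces x_0 = False.
Unit clause (x_2) forces x_2 = True.
In (x_0 | x_1 | ~x_2) only x_1 is left, so x_1 = True.
Check each clause:
  (~x_0): ~x_0 holds.
  (x_2): x_2 holds.
  (x_0 | ~x_1 | x_2): x_2 holds.
  (x_0 | x_1 | ~x_2): x_1 holds.
  (x_1 | ~x_2): x_1 holds.
All clauses satisfied.

x_0: False; x_1: True; x_2: True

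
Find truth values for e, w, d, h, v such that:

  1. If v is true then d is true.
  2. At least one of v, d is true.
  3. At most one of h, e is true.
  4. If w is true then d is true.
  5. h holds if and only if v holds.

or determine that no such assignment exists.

e: False; w: False; d: True; h: True; v: True

  (1) v=T ⇒ d: T ✓
  (2) {v, d}: 2 true — at least one ✓
  (3) {h, e}: 1 true — at most one ✓
  (4) w=F ⇒ d: vacuous ✓
  (5) h=T, v=T — same ✓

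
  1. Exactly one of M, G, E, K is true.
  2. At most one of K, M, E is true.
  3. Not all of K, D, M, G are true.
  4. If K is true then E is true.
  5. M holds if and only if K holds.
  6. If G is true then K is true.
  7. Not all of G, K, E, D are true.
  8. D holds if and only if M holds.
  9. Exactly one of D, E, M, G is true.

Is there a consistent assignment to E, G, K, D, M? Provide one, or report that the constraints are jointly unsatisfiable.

E: True, G: False, K: False, D: False, M: False

  (1) {M, G, E, K}: 1 true — exactly one ✓
  (2) {K, M, E}: 1 true — at most one ✓
  (3) {K, D, M, G}: 0/4 true — not all ✓
  (4) K=F ⇒ E: vacuous ✓
  (5) M=F, K=F — same ✓
  (6) G=F ⇒ K: vacuous ✓
  (7) {G, K, E, D}: 1/4 true — not all ✓
  (8) D=F, M=F — same ✓
  (9) {D, E, M, G}: 1 true — exactly one ✓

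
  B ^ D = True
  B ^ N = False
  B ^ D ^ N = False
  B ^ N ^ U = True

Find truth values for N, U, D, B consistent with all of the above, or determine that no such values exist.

N=T, U=T, D=F, B=T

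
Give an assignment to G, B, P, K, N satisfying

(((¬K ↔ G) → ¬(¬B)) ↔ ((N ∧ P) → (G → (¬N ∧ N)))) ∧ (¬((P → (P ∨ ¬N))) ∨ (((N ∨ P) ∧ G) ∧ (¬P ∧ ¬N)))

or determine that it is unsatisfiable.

Unsatisfiable

The conjunct ¬((P → (P ∨ ¬N))) ∨ (((N ∨ P) ∧ G) ∧ (¬P ∧ ¬N)) is unsatisfiable on its own:
  G=F, P=F, N=F: evaluates to False.
  G=F, P=F, N=T: evaluates to False.
  G=F, P=T, N=F: evaluates to False.
  G=F, P=T, N=T: evaluates to False.
  G=T, P=F, N=F: evaluates to False.
  G=T, P=F, N=T: evaluates to False.
  G=T, P=T, N=F: evaluates to False.
  G=T, P=T, N=T: evaluates to False.
So the whole conjunction is unsatisfiable.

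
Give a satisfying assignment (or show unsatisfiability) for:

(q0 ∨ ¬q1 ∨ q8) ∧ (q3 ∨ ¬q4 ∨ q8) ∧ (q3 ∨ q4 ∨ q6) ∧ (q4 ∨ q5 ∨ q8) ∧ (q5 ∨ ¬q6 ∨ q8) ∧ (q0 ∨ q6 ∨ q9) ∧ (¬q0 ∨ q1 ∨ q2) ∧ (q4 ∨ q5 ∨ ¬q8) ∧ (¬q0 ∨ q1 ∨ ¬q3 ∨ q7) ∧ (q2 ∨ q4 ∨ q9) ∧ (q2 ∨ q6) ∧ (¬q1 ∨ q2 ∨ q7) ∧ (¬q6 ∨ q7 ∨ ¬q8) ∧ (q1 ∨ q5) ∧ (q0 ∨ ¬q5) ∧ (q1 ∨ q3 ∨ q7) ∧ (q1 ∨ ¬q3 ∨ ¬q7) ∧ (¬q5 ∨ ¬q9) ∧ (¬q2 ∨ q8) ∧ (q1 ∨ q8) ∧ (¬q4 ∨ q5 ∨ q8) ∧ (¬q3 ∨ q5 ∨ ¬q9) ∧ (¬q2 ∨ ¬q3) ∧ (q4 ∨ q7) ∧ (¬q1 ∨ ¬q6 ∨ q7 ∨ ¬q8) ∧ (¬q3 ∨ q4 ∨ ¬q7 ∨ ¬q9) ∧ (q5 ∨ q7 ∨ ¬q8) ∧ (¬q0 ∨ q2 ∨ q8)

Set q0 = True.
Set q1 = True.
Set q2 = False.
  then (q2 ∨ q6) forces q6 = True.
  then (¬q1 ∨ q2 ∨ q7) forces q7 = True.
  then (¬q0 ∨ q2 ∨ q8) forces q8 = True.
Set q3 = True.
Try q4 = False:
  (q4 ∨ q5 ∨ ¬q8) forces q5 = True.
  (q2 ∨ q4 ∨ q9) forces q9 = True.
  clause (¬q5 ∨ ¬q9) is falsified — backtrack.
So q4 = True.
Set q5 = False.
  then (¬q3 ∨ q5 ∨ ¬q9) forces q9 = False.
All clauses satisfied.

q0=T; q1=T; q2=F; q3=T; q4=T; q5=F; q6=T; q7=T; q8=T; q9=F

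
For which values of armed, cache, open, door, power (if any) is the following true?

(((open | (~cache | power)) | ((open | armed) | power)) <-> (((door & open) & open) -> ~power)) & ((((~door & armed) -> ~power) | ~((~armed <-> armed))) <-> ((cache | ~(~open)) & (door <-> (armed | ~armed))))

armed = False, cache = True, open = True, door = True, power = False

  ((open | (~cache | power)) | ((open | armed) | power)) <-> (((door & open) & open) -> ~power) = True
    (open | (~cache | power)) | ((open | armed) | power) = True
      open | (~cache | power) = True
        ~cache | power = False
          ~cache = False
      (open | armed) | power = True
        open | armed = True
    ((door & open) & open) -> ~power = True
      (door & open) & open = True
        door & open = True
      ~power = True
  (((~door & armed) -> ~power) | ~((~armed <-> armed))) <-> ((cache | ~(~open)) & (door <-> (armed | ~armed))) = True
    ((~door & armed) -> ~power) | ~((~armed <-> armed)) = True
      (~door & armed) -> ~power = True
        ~door & armed = False
          ~door = False
        ~power = True
      ~((~armed <-> armed)) = True
        ~armed <-> armed = False
          ~armed = True
    (cache | ~(~open)) & (door <-> (armed | ~armed)) = True
      cache | ~(~open) = True
        ~(~open) = True
          ~open = False
      door <-> (armed | ~armed) = True
        armed | ~armed = True
          ~armed = True
Both conjuncts True, so the formula holds.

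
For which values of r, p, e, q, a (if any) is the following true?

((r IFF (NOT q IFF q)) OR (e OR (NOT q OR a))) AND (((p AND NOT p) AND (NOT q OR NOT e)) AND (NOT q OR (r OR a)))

Case p = True: the conjunct NOT p is False.
Case p = False: the conjunct p is False.
Both cases fail — unsatisfiable.

No satisfying assignment exists.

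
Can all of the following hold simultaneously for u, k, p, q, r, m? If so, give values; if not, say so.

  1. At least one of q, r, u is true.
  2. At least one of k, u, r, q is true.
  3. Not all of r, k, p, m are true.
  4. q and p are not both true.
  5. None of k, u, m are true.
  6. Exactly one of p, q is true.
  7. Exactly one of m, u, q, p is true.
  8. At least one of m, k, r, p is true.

u: False; k: False; p: False; q: True; r: True; m: False

  (1) {q, r, u}: 2 true — at least one ✓
  (2) {k, u, r, q}: 2 true — at least one ✓
  (3) {r, k, p, m}: 1/4 true — not all ✓
  (4) q=T, p=F — not both ✓
  (5) {k, u, m}: 0 true — none ✓
  (6) {p, q}: 1 true — exactly one ✓
  (7) {m, u, q, p}: 1 true — exactly one ✓
  (8) {m, k, r, p}: 1 true — at least one ✓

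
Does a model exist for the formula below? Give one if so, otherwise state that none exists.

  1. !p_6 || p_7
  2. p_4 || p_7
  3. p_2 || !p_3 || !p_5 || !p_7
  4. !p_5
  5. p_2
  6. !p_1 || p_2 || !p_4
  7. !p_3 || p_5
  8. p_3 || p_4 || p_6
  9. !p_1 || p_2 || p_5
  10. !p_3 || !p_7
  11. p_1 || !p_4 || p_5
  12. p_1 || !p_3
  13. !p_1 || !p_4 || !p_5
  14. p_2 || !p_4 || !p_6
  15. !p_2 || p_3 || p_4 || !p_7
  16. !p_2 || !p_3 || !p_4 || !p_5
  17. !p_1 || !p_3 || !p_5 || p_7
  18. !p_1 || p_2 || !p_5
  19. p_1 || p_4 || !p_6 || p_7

Unit clause (!p_5) forces p_5 = False.
Unit clause (p_2) forces p_2 = True.
In (!p_3 || p_5) only !p_3 is left, so p_3 = False.
Try p_1 = False:
  (p_1 || !p_4 || p_5) forces p_4 = False.
  (p_4 || p_7) forces p_7 = True.
  clause (!p_2 || p_3 || p_4 || !p_7) is falsified — backtrack.
So p_1 = True.
Set p_4 = True.
Set p_6 = True.
  then (!p_6 || p_7) forces p_7 = True.
All clauses satisfied.

p_1 = True; p_2 = True; p_3 = False; p_4 = True; p_5 = False; p_6 = True; p_7 = True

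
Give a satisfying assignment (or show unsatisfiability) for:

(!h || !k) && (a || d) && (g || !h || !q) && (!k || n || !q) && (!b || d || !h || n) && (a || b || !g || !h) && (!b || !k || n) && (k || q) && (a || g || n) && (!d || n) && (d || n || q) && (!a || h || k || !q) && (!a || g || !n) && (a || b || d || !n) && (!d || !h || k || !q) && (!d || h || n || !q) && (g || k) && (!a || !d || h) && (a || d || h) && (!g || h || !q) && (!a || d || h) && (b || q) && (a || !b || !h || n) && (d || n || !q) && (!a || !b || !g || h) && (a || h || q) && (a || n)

Set h = False.
Set g = False.
  then (g || k) forces k = True.
Try n = False:
  (!k || n || !q) forces q = False.
  (!b || !k || n) forces b = False.
  clause (b || q) is falsified — backtrack.
So n = True.
  then (!a || g || !n) forces a = False.
  then (a || d || h) forces d = True.
  then (a || h || q) forces q = True.
Set b = False.
All clauses satisfied.

h = False, g = False, n = True, k = True, b = False, a = False, q = True, d = True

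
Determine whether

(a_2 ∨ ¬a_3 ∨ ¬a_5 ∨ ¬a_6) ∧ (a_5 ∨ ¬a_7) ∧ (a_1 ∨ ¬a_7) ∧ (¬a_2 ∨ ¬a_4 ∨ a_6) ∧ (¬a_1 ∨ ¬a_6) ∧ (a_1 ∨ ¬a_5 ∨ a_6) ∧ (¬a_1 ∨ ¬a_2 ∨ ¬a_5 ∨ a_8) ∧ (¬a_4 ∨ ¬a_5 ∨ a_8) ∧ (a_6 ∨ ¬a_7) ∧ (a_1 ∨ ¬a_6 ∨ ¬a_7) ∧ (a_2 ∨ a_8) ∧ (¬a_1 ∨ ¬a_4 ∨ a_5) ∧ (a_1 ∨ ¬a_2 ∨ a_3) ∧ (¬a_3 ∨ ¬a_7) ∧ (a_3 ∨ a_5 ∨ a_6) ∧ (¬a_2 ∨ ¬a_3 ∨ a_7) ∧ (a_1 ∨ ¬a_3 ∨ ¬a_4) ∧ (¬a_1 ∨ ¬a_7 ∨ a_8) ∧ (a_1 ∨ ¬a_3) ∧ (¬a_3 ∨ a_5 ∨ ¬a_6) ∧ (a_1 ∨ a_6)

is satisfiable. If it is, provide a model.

a_1=F; a_2=F; a_3=F; a_4=F; a_5=T; a_6=T; a_7=F; a_8=T

Set a_1 = False.
  then (a_1 ∨ ¬a_7) forces a_7 = False.
  then (a_1 ∨ ¬a_3) forces a_3 = False.
  then (a_1 ∨ a_6) forces a_6 = True.
  then (a_1 ∨ ¬a_2 ∨ a_3) forces a_2 = False.
  then (a_2 ∨ a_8) forces a_8 = True.
Set a_4 = False.
Set a_5 = True.
All clauses satisfied.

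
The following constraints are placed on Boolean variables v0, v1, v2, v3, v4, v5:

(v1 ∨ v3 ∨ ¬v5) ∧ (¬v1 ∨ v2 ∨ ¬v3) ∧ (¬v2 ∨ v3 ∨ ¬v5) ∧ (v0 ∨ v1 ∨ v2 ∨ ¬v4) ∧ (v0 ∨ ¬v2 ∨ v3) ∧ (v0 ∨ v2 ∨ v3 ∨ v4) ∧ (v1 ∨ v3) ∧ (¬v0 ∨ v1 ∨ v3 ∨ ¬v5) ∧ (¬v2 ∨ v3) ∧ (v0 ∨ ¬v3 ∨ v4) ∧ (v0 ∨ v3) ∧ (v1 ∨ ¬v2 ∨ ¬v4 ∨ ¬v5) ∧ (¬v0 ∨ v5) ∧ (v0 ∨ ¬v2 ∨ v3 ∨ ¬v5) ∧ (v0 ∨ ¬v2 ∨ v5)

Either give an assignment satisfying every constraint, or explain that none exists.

Set v0 = True.
  then (¬v0 ∨ v5) forces v5 = True.
Set v1 = True.
Set v2 = False.
  then (¬v1 ∨ v2 ∨ ¬v3) forces v3 = False.
Set v4 = False.
All clauses satisfied.

v0: True, v1: True, v2: False, v3: False, v4: False, v5: True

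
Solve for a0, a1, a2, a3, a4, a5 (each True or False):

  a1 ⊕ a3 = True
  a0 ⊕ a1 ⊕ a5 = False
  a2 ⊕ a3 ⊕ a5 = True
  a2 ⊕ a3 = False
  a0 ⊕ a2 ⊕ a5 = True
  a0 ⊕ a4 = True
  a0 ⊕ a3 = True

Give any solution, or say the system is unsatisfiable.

Unsatisfiable — no assignment works.

Adding constraints 1, 2, 3, 4, 7 mod 2: every variable appears an even number of times on the left, so the left side is 0.
But the right sides sum to 1 (mod 2). 0 ≠ 1 — the system is inconsistent.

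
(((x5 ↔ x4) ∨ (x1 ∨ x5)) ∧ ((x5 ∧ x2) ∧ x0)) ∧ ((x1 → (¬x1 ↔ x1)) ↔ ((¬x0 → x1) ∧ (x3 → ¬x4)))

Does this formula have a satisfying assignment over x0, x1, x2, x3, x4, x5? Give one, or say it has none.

x0: True, x1: True, x2: True, x3: True, x4: True, x5: True

  ((x5 ↔ x4) ∨ (x1 ∨ x5)) ∧ ((x5 ∧ x2) ∧ x0) = True
    (x5 ↔ x4) ∨ (x1 ∨ x5) = True
      x5 ↔ x4 = True
      x1 ∨ x5 = True
    (x5 ∧ x2) ∧ x0 = True
      x5 ∧ x2 = True
  (x1 → (¬x1 ↔ x1)) ↔ ((¬x0 → x1) ∧ (x3 → ¬x4)) = True
    x1 → (¬x1 ↔ x1) = False
      ¬x1 ↔ x1 = False
        ¬x1 = False
    (¬x0 → x1) ∧ (x3 → ¬x4) = False
      ¬x0 → x1 = True
        ¬x0 = False
      x3 → ¬x4 = False
        ¬x4 = False
Both conjuncts True, so the formula holds.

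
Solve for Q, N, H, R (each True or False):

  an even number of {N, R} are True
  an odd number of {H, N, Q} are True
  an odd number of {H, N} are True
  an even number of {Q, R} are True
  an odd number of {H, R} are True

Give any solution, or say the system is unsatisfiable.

Q: False, N: False, H: True, R: False

{N, R}: 0 true → even ✓
{H, N, Q}: 1 true → odd ✓
{H, N}: 1 true → odd ✓
{Q, R}: 0 true → even ✓
{H, R}: 1 true → odd ✓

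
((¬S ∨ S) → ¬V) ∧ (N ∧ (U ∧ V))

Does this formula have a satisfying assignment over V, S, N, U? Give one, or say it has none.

No satisfying assignment exists.

Case V = True: the formula simplifies to ¬((¬S ∨ S)) ∧ (N ∧ U).
  S = True: the conjunct ¬((¬S ∨ S)) becomes ¬((False ∨ True)) = False.
  S = False: the conjunct ¬((¬S ∨ S)) becomes ¬((True ∨ False)) = False.
Case V = False: the conjunct V is False.
Both cases fail — unsatisfiable.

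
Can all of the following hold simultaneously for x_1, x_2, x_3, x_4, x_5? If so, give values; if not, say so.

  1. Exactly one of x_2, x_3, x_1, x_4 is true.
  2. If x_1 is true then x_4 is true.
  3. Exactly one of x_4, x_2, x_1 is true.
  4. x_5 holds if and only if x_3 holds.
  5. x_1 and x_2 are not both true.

x_1 = False, x_2 = True, x_3 = False, x_4 = False, x_5 = False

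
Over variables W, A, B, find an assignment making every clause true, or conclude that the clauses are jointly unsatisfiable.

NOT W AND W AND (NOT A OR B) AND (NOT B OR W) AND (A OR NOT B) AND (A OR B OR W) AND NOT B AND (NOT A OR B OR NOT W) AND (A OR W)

Case W = True:
  Clause (NOT W) is falsified — contradiction.
Case W = False:
  Clause (W) is falsified — contradiction.
Both cases fail, so the formula is unsatisfiable.

Unsatisfiable — no assignment works.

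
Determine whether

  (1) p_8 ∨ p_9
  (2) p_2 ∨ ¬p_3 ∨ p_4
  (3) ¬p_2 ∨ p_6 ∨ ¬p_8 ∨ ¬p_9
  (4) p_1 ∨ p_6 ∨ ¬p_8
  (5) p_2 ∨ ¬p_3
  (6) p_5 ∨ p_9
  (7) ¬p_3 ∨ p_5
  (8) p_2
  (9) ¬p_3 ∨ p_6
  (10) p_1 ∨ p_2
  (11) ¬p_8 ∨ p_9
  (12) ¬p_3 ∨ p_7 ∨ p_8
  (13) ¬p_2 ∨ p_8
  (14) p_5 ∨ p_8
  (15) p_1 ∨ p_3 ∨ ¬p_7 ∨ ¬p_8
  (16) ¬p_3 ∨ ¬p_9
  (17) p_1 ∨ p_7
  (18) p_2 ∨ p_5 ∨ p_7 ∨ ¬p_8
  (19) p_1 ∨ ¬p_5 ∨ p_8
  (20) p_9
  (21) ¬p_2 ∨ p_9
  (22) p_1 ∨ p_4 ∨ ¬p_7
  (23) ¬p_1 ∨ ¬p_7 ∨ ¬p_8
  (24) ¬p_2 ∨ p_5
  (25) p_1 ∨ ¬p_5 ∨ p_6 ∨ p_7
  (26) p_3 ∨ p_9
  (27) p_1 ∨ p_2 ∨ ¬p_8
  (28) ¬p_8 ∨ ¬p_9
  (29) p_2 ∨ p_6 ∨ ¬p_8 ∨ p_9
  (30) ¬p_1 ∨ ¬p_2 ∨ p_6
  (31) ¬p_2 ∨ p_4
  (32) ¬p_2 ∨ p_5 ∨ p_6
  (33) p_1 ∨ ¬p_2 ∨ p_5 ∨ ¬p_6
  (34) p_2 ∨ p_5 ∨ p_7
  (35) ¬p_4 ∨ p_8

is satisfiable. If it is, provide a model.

No satisfying assignment exists.

Case p_2 = True:
  (¬p_2 ∨ p_8) forces p_8 = True.
  (¬p_8 ∨ p_9) forces p_9 = True.
  Clause (¬p_8 ∨ ¬p_9) is falsified — contradiction.
Case p_2 = False:
  Clause (p_2) is falsified — contradiction.
Both cases fail, so the formula is unsatisfiable.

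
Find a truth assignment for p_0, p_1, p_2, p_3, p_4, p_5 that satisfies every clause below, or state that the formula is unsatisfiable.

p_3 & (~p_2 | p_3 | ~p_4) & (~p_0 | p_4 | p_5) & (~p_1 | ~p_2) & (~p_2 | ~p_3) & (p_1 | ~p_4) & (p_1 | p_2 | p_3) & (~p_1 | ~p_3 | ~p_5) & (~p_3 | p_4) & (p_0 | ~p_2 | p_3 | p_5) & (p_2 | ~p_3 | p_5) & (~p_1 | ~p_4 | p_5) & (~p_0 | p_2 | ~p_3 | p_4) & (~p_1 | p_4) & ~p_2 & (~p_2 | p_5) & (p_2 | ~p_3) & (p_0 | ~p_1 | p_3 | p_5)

Case p_2 = True:
  Clause (~p_2) is falsified — contradiction.
Case p_2 = False:
  (p_3) forces p_3 = True.
  Clause (p_2 | ~p_3) is falsified — contradiction.
Both cases fail, so the formula is unsatisfiable.

No satisfying assignment exists.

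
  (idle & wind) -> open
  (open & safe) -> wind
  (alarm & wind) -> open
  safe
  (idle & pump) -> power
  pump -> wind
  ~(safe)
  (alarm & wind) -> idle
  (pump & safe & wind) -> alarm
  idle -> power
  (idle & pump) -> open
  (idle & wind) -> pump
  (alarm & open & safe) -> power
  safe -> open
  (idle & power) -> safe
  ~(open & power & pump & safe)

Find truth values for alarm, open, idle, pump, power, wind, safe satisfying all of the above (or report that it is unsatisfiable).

Case safe = True:
  Clause (~safe) is falsified — contradiction.
Case safe = False:
  Clause (safe) is falsified — contradiction.
Both cases fail, so the formula is unsatisfiable.

UNSATISFIABLE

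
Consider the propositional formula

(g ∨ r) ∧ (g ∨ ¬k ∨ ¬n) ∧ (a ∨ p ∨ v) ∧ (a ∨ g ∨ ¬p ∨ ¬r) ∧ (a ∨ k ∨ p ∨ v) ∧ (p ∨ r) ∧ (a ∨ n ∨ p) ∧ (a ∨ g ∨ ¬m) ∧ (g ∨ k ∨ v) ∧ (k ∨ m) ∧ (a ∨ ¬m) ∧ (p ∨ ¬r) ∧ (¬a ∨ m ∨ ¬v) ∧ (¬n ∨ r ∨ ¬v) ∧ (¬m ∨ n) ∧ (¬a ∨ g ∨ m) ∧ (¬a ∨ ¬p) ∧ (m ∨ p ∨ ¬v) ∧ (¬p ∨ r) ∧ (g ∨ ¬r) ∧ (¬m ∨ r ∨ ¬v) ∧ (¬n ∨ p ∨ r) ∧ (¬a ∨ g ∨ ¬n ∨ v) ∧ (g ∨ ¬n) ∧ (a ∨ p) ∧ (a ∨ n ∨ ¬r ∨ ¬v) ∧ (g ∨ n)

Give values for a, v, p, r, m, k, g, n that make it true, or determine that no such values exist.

a = False, v = False, p = True, r = True, m = False, k = True, g = True, n = False

Try a = True:
  (¬a ∨ ¬p) forces p = False.
  (p ∨ r) forces r = True.
  clause (p ∨ ¬r) is falsified — backtrack.
So a = False.
  then (a ∨ ¬m) forces m = False.
  then (a ∨ p) forces p = True.
  then (k ∨ m) forces k = True.
  then (¬p ∨ r) forces r = True.
  then (g ∨ ¬r) forces g = True.
Set v = False.
Set n = False.
All clauses satisfied.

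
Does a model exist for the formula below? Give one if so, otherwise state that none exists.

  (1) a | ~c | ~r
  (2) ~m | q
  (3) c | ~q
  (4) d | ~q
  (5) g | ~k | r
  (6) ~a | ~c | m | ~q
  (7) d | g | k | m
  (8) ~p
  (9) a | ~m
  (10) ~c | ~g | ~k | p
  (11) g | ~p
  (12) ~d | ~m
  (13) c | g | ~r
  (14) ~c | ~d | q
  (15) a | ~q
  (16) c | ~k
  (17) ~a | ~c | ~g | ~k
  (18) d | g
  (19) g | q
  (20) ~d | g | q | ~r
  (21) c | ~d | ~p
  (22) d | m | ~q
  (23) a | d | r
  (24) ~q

Unit clause (~p) forces p = False.
Unit clause (~q) forces q = False.
In (~m | q) only ~m is left, so m = False.
In (g | q) only g is left, so g = True.
Set r = False.
Set c = True.
  then (~c | ~g | ~k | p) forces k = False.
  then (~c | ~d | q) forces d = False.
  then (a | d | r) forces a = True.
All clauses satisfied.

q: False; r: False; m: False; c: True; g: True; p: False; d: False; a: True; k: False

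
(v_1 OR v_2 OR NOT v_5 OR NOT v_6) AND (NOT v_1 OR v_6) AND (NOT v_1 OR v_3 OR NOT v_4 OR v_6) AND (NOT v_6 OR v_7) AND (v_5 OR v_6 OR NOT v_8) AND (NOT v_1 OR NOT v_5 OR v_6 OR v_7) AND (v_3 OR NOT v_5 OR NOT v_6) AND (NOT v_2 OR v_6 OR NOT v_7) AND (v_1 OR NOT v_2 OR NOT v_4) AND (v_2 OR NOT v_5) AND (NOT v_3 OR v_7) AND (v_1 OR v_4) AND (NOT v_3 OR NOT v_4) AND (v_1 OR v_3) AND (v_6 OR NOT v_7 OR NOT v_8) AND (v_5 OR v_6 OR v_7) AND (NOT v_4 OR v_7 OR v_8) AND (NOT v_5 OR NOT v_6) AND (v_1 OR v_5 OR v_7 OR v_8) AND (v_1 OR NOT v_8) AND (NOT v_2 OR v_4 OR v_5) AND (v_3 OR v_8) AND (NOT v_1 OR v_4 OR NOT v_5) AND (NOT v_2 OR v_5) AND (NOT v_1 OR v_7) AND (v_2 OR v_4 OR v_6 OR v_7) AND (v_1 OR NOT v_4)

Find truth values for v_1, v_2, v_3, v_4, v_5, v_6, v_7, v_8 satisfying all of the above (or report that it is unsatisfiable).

v_1 = True, v_2 = False, v_3 = False, v_4 = False, v_5 = False, v_6 = True, v_7 = True, v_8 = True

Try v_1 = False:
  (v_1 OR v_4) forces v_4 = True.
  clause (v_1 OR NOT v_4) is falsified — backtrack.
So v_1 = True.
  then (NOT v_1 OR v_6) forces v_6 = True.
  then (NOT v_6 OR v_7) forces v_7 = True.
  then (NOT v_5 OR NOT v_6) forces v_5 = False.
  then (NOT v_2 OR v_5) forces v_2 = False.
Set v_3 = False.
  then (v_3 OR v_8) forces v_8 = True.
Set v_4 = False.
All clauses satisfied.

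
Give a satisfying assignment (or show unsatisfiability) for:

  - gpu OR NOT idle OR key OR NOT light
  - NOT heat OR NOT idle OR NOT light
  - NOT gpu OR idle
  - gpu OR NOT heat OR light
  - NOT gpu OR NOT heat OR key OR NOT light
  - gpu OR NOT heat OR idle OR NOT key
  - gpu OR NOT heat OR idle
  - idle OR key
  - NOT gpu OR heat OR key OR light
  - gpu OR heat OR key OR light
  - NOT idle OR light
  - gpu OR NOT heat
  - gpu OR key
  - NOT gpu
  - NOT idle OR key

Unit clause (NOT gpu) forces gpu = False.
In (gpu OR NOT heat) only NOT heat is left, so heat = False.
In (gpu OR key) only key is left, so key = True.
Set idle = True.
  then (NOT idle OR light) forces light = True.
All clauses satisfied.

idle = True, heat = False, key = True, gpu = False, light = True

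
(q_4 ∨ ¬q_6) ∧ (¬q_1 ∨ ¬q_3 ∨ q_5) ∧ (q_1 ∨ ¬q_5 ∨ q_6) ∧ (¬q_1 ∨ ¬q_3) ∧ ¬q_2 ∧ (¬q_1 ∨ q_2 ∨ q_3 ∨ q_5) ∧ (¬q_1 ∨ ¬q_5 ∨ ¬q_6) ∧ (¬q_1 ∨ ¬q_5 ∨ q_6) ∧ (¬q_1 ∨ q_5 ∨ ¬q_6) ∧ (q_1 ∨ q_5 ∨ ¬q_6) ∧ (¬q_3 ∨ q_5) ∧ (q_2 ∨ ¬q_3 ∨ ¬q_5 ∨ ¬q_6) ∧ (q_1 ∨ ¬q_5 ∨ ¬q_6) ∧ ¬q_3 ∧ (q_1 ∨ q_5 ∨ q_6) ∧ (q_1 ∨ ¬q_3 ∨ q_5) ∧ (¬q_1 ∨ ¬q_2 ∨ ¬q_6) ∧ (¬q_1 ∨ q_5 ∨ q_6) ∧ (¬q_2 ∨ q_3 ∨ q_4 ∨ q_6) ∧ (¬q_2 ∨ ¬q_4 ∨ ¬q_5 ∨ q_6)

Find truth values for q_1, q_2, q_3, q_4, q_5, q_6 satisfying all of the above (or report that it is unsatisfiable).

The formula is unsatisfiable.

Case q_1 = True:
  (¬q_1 ∨ ¬q_3) forces q_3 = False.
  (¬q_2) forces q_2 = False.
  (¬q_1 ∨ q_2 ∨ q_3 ∨ q_5) forces q_5 = True.
  (¬q_1 ∨ ¬q_5 ∨ ¬q_6) forces q_6 = False.
  Clause (¬q_1 ∨ ¬q_5 ∨ q_6) is falsified — contradiction.
Case q_1 = False:
  (¬q_2) forces q_2 = False.
  (¬q_3) forces q_3 = False.
  If q_6 = True:
    (q_4 ∨ ¬q_6) forces q_4 = True.
    (q_1 ∨ q_5 ∨ ¬q_6) forces q_5 = True.
    clause (q_1 ∨ ¬q_5 ∨ ¬q_6) is falsified.
  If q_6 = False:
    (q_1 ∨ ¬q_5 ∨ q_6) forces q_5 = False.
    clause (q_1 ∨ q_5 ∨ q_6) is falsified.
  Every sub-case reaches a contradiction.
Both cases fail, so the formula is unsatisfiable.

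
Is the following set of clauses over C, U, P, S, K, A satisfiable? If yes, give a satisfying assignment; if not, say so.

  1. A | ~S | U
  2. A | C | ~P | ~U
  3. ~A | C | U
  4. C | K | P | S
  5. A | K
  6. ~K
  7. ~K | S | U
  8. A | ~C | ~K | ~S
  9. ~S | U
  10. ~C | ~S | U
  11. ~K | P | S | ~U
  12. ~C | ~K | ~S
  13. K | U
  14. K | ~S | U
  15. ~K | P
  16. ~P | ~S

C = True, U = True, P = True, S = False, K = False, A = True

Unit clause (~K) forces K = False.
In (K | U) only U is left, so U = True.
In (A | K) only A is left, so A = True.
Set C = True.
Set P = True.
  then (~P | ~S) forces S = False.
All clauses satisfied.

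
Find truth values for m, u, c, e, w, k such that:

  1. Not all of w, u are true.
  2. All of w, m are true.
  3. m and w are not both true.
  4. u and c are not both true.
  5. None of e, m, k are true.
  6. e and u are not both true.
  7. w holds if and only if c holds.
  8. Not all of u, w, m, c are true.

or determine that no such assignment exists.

No satisfying assignment exists.

Case m = True:
  Constraint (5) is violated (m=T) — contradiction.
Case m = False:
  Constraint (2) is violated (m=F) — contradiction.
Both cases fail — unsatisfiable.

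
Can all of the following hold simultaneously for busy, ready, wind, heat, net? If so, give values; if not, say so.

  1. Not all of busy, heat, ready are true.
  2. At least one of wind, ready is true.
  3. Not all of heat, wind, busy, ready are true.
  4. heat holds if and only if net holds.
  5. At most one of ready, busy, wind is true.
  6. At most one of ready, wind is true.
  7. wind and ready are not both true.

busy = False; ready = False; wind = True; heat = True; net = True

  (1) {busy, heat, ready}: 1/3 true — not all ✓
  (2) {wind, ready}: 1 true — at least one ✓
  (3) {heat, wind, busy, ready}: 2/4 true — not all ✓
  (4) heat=T, net=T — same ✓
  (5) {ready, busy, wind}: 1 true — at most one ✓
  (6) {ready, wind}: 1 true — at most one ✓
  (7) wind=T, ready=F — not both ✓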